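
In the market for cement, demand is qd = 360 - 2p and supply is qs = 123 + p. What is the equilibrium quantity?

q* = 202

Set qd = qs: 360 - 2p = 123 + p.
237 = 3p, so p* = 79.
q* = 360 − 2(79) = 202.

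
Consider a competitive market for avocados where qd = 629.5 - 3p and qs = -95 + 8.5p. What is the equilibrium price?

Set qd = qs: 629.5 - 3p = -95 + 8.5p.
724.5 = 11.5p, so p* = 63.
q* = 629.5 − 3(63) = 440.5.

p* = 63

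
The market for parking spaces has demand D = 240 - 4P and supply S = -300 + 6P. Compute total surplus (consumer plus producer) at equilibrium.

Equilibrium: 240 - 4P = -300 + 6P gives P* = 54, Q* = 24.
Demand choke price: P = 60; supply starts at P = 50.
CS = ½(60 − 54)(24) = 72; PS = ½(54 − 50)(24) = 48.

Total surplus = 120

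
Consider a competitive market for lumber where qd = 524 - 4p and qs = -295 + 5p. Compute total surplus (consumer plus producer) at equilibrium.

Total surplus = 5760

Equilibrium: 524 - 4p = -295 + 5p gives p* = 91, q* = 160.
Demand choke price: p = 131; supply starts at p = 59.
CS = ½(131 − 91)(160) = 3200; PS = ½(91 − 59)(160) = 2560.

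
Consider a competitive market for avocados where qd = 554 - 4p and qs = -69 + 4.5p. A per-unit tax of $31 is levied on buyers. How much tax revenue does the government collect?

Pre-tax equilibrium: p* = 1246/17, q* = 4434/17.
Tax on buyers shifts demand to qd = 554 − 4(p + 31) = 430 - 4p.
430 - 4p = -69 + 4.5p gives seller price ps = 998/17; buyers pay pb = 998/17 + 31 = 1525/17.
New quantity: q = 554 − 4(1525/17) = 3318/17.
Revenue = 31 × 3318/17 = 102858/17.

Tax revenue = 102858/17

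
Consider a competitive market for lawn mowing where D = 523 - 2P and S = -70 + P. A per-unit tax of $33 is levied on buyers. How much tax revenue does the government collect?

Pre-tax equilibrium: P* = 593/3, Q* = 383/3.
Tax on buyers shifts demand to D = 523 − 2(P + 33) = 457 - 2P.
457 - 2P = -70 + P gives seller price Ps = 527/3; buyers pay Pb = 527/3 + 33 = 626/3.
New quantity: Q = 523 − 2(626/3) = 317/3.
Revenue = 33 × 317/3 = 3487.

Tax revenue = 3487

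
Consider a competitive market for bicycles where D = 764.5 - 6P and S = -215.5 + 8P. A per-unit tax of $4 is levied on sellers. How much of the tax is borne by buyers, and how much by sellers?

Buyers bear 16/7, sellers bear 12/7

Pre-tax equilibrium: P* = 70, Q* = 344.5.
Tax on sellers shifts supply to S = -215.5 + 8(P − 4) = -247.5 + 8P.
764.5 - 6P = -247.5 + 8P gives buyer price Pb = 506/7; sellers receive Ps = 506/7 − 4 = 478/7.
New quantity: Q = 764.5 − 6(506/7) = 4631/14.
Buyer burden = 506/7 − 70 = 16/7; seller burden = 70 − 478/7 = 12/7.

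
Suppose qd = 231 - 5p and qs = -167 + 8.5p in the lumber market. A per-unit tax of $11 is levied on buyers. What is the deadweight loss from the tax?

Pre-tax equilibrium: p* = 796/27, q* = 2257/27.
Tax on buyers shifts demand to qd = 231 − 5(p + 11) = 176 - 5p.
176 - 5p = -167 + 8.5p gives seller price ps = 686/27; buyers pay pb = 686/27 + 11 = 983/27.
New quantity: q = 231 − 5(983/27) = 1322/27.
DWL = ½ × 11 × (2257/27 − 1322/27) = 10285/54.

Deadweight loss = 10285/54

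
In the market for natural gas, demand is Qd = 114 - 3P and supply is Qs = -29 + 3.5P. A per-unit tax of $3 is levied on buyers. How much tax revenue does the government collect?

Pre-tax equilibrium: P* = 22, Q* = 48.
Tax on buyers shifts demand to Qd = 114 − 3(P + 3) = 105 - 3P.
105 - 3P = -29 + 3.5P gives seller price Ps = 268/13; buyers pay Pb = 268/13 + 3 = 307/13.
New quantity: Q = 114 − 3(307/13) = 561/13.
Revenue = 3 × 561/13 = 1683/13.

Tax revenue = 1683/13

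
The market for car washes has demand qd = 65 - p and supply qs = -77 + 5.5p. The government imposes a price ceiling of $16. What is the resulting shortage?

Equilibrium price would be p* = 284/13, so the ceiling at 16 binds.
At p = 16: qd = 65 − 1(16) = 49, qs = -77 + 5.5(16) = 11.
Shortage = 49 − 11 = 38.

Shortage = 38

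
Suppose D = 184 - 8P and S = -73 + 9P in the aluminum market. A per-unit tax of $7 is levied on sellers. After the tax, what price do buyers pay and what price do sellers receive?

Pre-tax equilibrium: P* = 257/17, Q* = 1072/17.
Tax on sellers shifts supply to S = -73 + 9(P − 7) = -136 + 9P.
184 - 8P = -136 + 9P gives buyer price Pb = 320/17; sellers receive Ps = 320/17 − 7 = 201/17.
New quantity: Q = 184 − 8(320/17) = 568/17.

Buyers pay 320/17, sellers receive 201/17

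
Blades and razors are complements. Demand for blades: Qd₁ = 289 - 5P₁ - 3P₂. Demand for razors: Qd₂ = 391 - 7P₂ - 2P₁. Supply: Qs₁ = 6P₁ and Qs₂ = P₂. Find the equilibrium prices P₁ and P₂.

P₁ = 1139/82, P₂ = 3723/82

Market 1: 289 - 5P₁ - 3P₂ = 6P₁ → 11P₁ + 3P₂ = 289.
Market 2: 8P₂ + 2P₁ = 391.
Eliminating P₂: 8×(1) − 3×(2) gives 82P₁ = 1139, so P₁ = 1139/82.
Back-substitute into (2): P₂ = (391 − 2×1139/82) / 8 = 3723/82.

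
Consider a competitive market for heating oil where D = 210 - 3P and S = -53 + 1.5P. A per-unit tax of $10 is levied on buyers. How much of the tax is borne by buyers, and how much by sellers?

Pre-tax equilibrium: P* = 526/9, Q* = 104/3.
Tax on buyers shifts demand to D = 210 − 3(P + 10) = 180 - 3P.
180 - 3P = -53 + 1.5P gives seller price Ps = 466/9; buyers pay Pb = 466/9 + 10 = 556/9.
New quantity: Q = 210 − 3(556/9) = 74/3.
Buyer burden = 556/9 − 526/9 = 10/3; seller burden = 526/9 − 466/9 = 20/3.

Buyers bear 10/3, sellers bear 20/3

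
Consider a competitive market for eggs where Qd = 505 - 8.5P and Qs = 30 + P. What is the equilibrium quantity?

Set Qd = Qs: 505 - 8.5P = 30 + P.
475 = 9.5P, so P* = 50.
Q* = 505 − 8.5(50) = 80.

Q* = 80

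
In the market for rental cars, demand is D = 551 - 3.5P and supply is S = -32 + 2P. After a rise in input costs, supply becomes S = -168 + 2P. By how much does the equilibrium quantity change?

ΔQ = -952/11

Original equilibrium: P* = 106, Q* = 180.
New equilibrium: 551 - 3.5P = -168 + 2P, so 719 = 5.5P and P' = 1438/11; Q' = 551 − 3.5(1438/11) = 1028/11.
Change in quantity: 1028/11 − 180 = -952/11.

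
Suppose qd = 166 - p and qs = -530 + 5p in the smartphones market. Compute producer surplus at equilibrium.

Producer surplus = 250

Equilibrium: 166 - p = -530 + 5p gives p* = 116, q* = 50.
Supply starts at p = 106 (where qs = 0).
PS = ½(116 − 106)(50) = 250.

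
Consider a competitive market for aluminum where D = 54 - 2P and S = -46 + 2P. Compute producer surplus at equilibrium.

Equilibrium: 54 - 2P = -46 + 2P gives P* = 25, Q* = 4.
Supply starts at P = 23 (where S = 0).
PS = ½(25 − 23)(4) = 4.

Producer surplus = 4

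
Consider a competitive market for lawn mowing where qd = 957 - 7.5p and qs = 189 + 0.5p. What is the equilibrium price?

Set qd = qs: 957 - 7.5p = 189 + 0.5p.
768 = 8p, so p* = 96.
q* = 957 − 7.5(96) = 237.

p* = 96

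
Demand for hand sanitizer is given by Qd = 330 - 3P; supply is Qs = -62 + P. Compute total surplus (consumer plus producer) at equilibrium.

Total surplus = 864

Equilibrium: 330 - 3P = -62 + P gives P* = 98, Q* = 36.
Demand choke price: P = 110; supply starts at P = 62.
CS = ½(110 − 98)(36) = 216; PS = ½(98 − 62)(36) = 648.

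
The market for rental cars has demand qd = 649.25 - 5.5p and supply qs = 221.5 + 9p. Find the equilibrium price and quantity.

Set qd = qs: 649.25 - 5.5p = 221.5 + 9p.
427.75 = 14.5p, so p* = 29.5.
q* = 649.25 − 5.5(29.5) = 487.

p* = 29.5, q* = 487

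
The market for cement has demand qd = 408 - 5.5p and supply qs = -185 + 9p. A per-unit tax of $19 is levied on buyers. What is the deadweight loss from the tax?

Pre-tax equilibrium: p* = 1186/29, q* = 5309/29.
Tax on buyers shifts demand to qd = 408 − 5.5(p + 19) = 303.5 - 5.5p.
303.5 - 5.5p = -185 + 9p gives seller price ps = 977/29; buyers pay pb = 977/29 + 19 = 1528/29.
New quantity: q = 408 − 5.5(1528/29) = 3428/29.
DWL = ½ × 19 × (5309/29 − 3428/29) = 35739/58.

Deadweight loss = 35739/58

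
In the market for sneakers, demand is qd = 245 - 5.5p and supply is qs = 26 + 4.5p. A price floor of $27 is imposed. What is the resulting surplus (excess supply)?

Equilibrium price would be p* = 21.9, so the floor at 27 binds.
At p = 27: qd = 96.5, qs = 147.5.
Surplus = 147.5 − 96.5 = 51.

Surplus = 51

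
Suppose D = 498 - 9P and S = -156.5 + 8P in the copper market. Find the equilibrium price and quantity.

P* = 38.5, Q* = 151.5

Set D = S: 498 - 9P = -156.5 + 8P.
654.5 = 17P, so P* = 38.5.
Q* = 498 − 9(38.5) = 151.5.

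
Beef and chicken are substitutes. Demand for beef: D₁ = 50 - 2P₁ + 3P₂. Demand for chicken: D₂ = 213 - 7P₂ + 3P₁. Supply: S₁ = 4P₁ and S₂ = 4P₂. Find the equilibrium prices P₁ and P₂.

P₁ = 1189/57, P₂ = 476/19

Market 1: 50 - 2P₁ + 3P₂ = 4P₁ → 6P₁ - 3P₂ = 50.
Market 2: 11P₂ - 3P₁ = 213.
Eliminating P₂: 11×(1) + 3×(2) gives 57P₁ = 1189, so P₁ = 1189/57.
Back-substitute into (2): P₂ = (213 + 3×1189/57) / 11 = 476/19.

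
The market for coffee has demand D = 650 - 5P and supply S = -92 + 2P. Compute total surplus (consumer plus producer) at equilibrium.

Equilibrium: 650 - 5P = -92 + 2P gives P* = 106, Q* = 120.
Demand choke price: P = 130; supply starts at P = 46.
CS = ½(130 − 106)(120) = 1440; PS = ½(106 − 46)(120) = 3600.

Total surplus = 5040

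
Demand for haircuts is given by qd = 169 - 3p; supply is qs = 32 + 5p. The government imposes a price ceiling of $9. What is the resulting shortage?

Shortage = 65

Equilibrium price would be p* = 17.125, so the ceiling at 9 binds.
At p = 9: qd = 169 − 3(9) = 142, qs = 32 + 5(9) = 77.
Shortage = 142 − 77 = 65.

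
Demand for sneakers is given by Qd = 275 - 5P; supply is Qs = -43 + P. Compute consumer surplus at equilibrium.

Consumer surplus = 10

Equilibrium: 275 - 5P = -43 + P gives P* = 53, Q* = 10.
Demand choke price (Qd = 0): P = 55.
CS = ½(55 − 53)(10) = 10.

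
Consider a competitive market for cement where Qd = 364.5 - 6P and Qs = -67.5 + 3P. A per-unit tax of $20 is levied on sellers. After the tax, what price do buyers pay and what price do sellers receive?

Buyers pay 164/3, sellers receive 104/3

Pre-tax equilibrium: P* = 48, Q* = 76.5.
Tax on sellers shifts supply to Qs = -67.5 + 3(P − 20) = -127.5 + 3P.
364.5 - 6P = -127.5 + 3P gives buyer price Pb = 164/3; sellers receive Ps = 164/3 − 20 = 104/3.
New quantity: Q = 364.5 − 6(164/3) = 36.5.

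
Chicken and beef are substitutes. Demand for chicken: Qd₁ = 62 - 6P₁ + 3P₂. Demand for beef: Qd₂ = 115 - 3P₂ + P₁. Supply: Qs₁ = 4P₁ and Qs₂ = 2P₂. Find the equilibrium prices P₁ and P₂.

Market 1: 62 - 6P₁ + 3P₂ = 4P₁ → 10P₁ - 3P₂ = 62.
Market 2: 5P₂ - P₁ = 115.
Eliminating P₂: 5×(1) + 3×(2) gives 47P₁ = 655, so P₁ = 655/47.
Back-substitute into (2): P₂ = (115 + 1×655/47) / 5 = 1212/47.

P₁ = 655/47, P₂ = 1212/47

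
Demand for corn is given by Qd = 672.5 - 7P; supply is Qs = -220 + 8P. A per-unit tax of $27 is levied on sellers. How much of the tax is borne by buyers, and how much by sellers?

Buyers bear $14.4, sellers bear $12.6

Pre-tax equilibrium: P* = 59.5, Q* = 256.
Tax on sellers shifts supply to Qs = -220 + 8(P − 27) = -436 + 8P.
672.5 - 7P = -436 + 8P gives buyer price Pb = 73.9; sellers receive Ps = 73.9 − 27 = 46.9.
New quantity: Q = 672.5 − 7(73.9) = 155.2.
Buyer burden = 73.9 − 59.5 = 14.4; seller burden = 59.5 − 46.9 = 12.6.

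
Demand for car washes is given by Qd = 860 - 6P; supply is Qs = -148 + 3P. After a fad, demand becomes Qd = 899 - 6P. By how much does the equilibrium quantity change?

ΔQ = 13

Original equilibrium: P* = 112, Q* = 188.
New equilibrium: 899 - 6P = -148 + 3P, so 1047 = 9P and P' = 349/3; Q' = 899 − 6(349/3) = 201.
Change in quantity: 201 − 188 = 13.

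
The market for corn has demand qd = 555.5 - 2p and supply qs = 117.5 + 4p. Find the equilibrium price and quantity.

Set qd = qs: 555.5 - 2p = 117.5 + 4p.
438 = 6p, so p* = 73.
q* = 555.5 − 2(73) = 409.5.

p* = 73, q* = 409.5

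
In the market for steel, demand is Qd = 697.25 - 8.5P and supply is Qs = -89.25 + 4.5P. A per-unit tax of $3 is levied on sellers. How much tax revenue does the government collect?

Pre-tax equilibrium: P* = 60.5, Q* = 183.
Tax on sellers shifts supply to Qs = -89.25 + 4.5(P − 3) = -102.75 + 4.5P.
697.25 - 8.5P = -102.75 + 4.5P gives buyer price Pb = 800/13; sellers receive Ps = 800/13 − 3 = 761/13.
New quantity: Q = 697.25 − 8.5(800/13) = 9057/52.
Revenue = 3 × 9057/52 = 27171/52.

Tax revenue = 27171/52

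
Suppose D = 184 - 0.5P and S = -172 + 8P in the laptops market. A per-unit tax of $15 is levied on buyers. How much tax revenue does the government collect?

Pre-tax equilibrium: P* = 712/17, Q* = 2772/17.
Tax on buyers shifts demand to D = 184 − 0.5(P + 15) = 176.5 - 0.5P.
176.5 - 0.5P = -172 + 8P gives seller price Ps = 41; buyers pay Pb = 41 + 15 = 56.
New quantity: Q = 184 − 0.5(56) = 156.
Revenue = 15 × 156 = 2340.

Tax revenue = 2340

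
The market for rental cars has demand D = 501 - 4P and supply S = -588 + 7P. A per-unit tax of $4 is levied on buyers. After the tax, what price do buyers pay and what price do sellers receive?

Pre-tax equilibrium: P* = 99, Q* = 105.
Tax on buyers shifts demand to D = 501 − 4(P + 4) = 485 - 4P.
485 - 4P = -588 + 7P gives seller price Ps = 1073/11; buyers pay Pb = 1073/11 + 4 = 1117/11.
New quantity: Q = 501 − 4(1117/11) = 1043/11.

Buyers pay 1117/11, sellers receive 1073/11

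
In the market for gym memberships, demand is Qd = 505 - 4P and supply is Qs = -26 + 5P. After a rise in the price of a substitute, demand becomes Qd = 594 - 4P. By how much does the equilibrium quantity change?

Original equilibrium: P* = 59, Q* = 269.
New equilibrium: 594 - 4P = -26 + 5P, so 620 = 9P and P' = 620/9; Q' = 594 − 4(620/9) = 2866/9.
Change in quantity: 2866/9 − 269 = 445/9.

ΔQ = 445/9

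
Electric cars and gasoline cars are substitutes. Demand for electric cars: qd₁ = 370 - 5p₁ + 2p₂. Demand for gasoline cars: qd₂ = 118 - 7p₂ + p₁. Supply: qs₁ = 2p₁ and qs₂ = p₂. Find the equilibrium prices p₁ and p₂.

p₁ = 1598/27, p₂ = 598/27

Market 1: 370 - 5p₁ + 2p₂ = 2p₁ → 7p₁ - 2p₂ = 370.
Market 2: 8p₂ - p₁ = 118.
Eliminating p₂: 8×(1) + 2×(2) gives 54p₁ = 3196, so p₁ = 1598/27.
Back-substitute into (2): p₂ = (118 + 1×1598/27) / 8 = 598/27.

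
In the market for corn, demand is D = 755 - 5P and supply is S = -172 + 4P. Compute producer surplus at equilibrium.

Equilibrium: 755 - 5P = -172 + 4P gives P* = 103, Q* = 240.
Supply starts at P = 43 (where S = 0).
PS = ½(103 − 43)(240) = 7200.

Producer surplus = 7200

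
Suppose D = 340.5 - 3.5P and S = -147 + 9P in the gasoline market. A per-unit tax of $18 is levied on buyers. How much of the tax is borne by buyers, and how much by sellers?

Pre-tax equilibrium: P* = 39, Q* = 204.
Tax on buyers shifts demand to D = 340.5 − 3.5(P + 18) = 277.5 - 3.5P.
277.5 - 3.5P = -147 + 9P gives seller price Ps = 33.96; buyers pay Pb = 33.96 + 18 = 51.96.
New quantity: Q = 340.5 − 3.5(51.96) = 158.64.
Buyer burden = 51.96 − 39 = 12.96; seller burden = 39 − 33.96 = 5.04.

Buyers bear $12.96, sellers bear $5.04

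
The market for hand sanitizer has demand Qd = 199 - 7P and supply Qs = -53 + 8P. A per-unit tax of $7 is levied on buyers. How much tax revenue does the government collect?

Tax revenue = 5803/15

Pre-tax equilibrium: P* = 16.8, Q* = 81.4.
Tax on buyers shifts demand to Qd = 199 − 7(P + 7) = 150 - 7P.
150 - 7P = -53 + 8P gives seller price Ps = 203/15; buyers pay Pb = 203/15 + 7 = 308/15.
New quantity: Q = 199 − 7(308/15) = 829/15.
Revenue = 7 × 829/15 = 5803/15.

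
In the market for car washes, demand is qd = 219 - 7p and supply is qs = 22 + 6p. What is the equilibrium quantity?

q* = 1468/13

Set qd = qs: 219 - 7p = 22 + 6p.
197 = 13p, so p* = 197/13.
q* = 219 − 7(197/13) = 1468/13.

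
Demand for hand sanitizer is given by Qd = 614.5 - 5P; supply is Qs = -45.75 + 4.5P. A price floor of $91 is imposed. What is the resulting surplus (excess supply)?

Surplus = 204.25

Equilibrium price would be P* = 69.5, so the floor at 91 binds.
At P = 91: Qd = 159.5, Qs = 363.75.
Surplus = 363.75 − 159.5 = 204.25.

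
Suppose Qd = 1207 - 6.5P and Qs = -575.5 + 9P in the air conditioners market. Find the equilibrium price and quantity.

Set Qd = Qs: 1207 - 6.5P = -575.5 + 9P.
1782.5 = 15.5P, so P* = 115.
Q* = 1207 − 6.5(115) = 459.5.

P* = 115, Q* = 459.5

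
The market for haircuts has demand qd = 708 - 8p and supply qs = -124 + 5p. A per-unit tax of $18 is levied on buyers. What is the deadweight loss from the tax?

Pre-tax equilibrium: p* = 64, q* = 196.
Tax on buyers shifts demand to qd = 708 − 8(p + 18) = 564 - 8p.
564 - 8p = -124 + 5p gives seller price ps = 688/13; buyers pay pb = 688/13 + 18 = 922/13.
New quantity: q = 708 − 8(922/13) = 1828/13.
DWL = ½ × 18 × (196 − 1828/13) = 6480/13.

Deadweight loss = 6480/13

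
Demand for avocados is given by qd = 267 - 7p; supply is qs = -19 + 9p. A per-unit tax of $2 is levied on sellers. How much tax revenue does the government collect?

Tax revenue = 268

Pre-tax equilibrium: p* = 17.875, q* = 141.875.
Tax on sellers shifts supply to qs = -19 + 9(p − 2) = -37 + 9p.
267 - 7p = -37 + 9p gives buyer price pb = 19; sellers receive ps = 19 − 2 = 17.
New quantity: q = 267 − 7(19) = 134.
Revenue = 2 × 134 = 268.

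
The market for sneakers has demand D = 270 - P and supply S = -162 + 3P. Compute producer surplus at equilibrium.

Equilibrium: 270 - P = -162 + 3P gives P* = 108, Q* = 162.
Supply starts at P = 54 (where S = 0).
PS = ½(108 − 54)(162) = 4374.

Producer surplus = 4374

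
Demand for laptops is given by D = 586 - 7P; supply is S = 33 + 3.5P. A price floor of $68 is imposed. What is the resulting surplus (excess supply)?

Equilibrium price would be P* = 158/3, so the floor at 68 binds.
At P = 68: D = 110, S = 271.
Surplus = 271 − 110 = 161.

Surplus = 161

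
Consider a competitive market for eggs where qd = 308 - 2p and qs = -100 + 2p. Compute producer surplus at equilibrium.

Equilibrium: 308 - 2p = -100 + 2p gives p* = 102, q* = 104.
Supply starts at p = 50 (where qs = 0).
PS = ½(102 − 50)(104) = 2704.

Producer surplus = 2704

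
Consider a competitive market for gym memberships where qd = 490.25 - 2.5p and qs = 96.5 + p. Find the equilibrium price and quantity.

p* = 112.5, q* = 209

Set qd = qs: 490.25 - 2.5p = 96.5 + p.
393.75 = 3.5p, so p* = 112.5.
q* = 490.25 − 2.5(112.5) = 209.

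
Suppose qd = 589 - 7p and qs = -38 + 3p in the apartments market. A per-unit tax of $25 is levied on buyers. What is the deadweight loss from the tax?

Deadweight loss = 656.25

Pre-tax equilibrium: p* = 62.7, q* = 150.1.
Tax on buyers shifts demand to qd = 589 − 7(p + 25) = 414 - 7p.
414 - 7p = -38 + 3p gives seller price ps = 45.2; buyers pay pb = 45.2 + 25 = 70.2.
New quantity: q = 589 − 7(70.2) = 97.6.
DWL = ½ × 25 × (150.1 − 97.6) = 656.25.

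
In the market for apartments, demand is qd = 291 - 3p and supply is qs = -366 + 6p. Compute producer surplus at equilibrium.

Producer surplus = 432

Equilibrium: 291 - 3p = -366 + 6p gives p* = 73, q* = 72.
Supply starts at p = 61 (where qs = 0).
PS = ½(73 − 61)(72) = 432.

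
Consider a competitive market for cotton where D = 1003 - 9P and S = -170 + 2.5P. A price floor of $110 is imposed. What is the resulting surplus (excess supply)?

Surplus = 92

Equilibrium price would be P* = 102, so the floor at 110 binds.
At P = 110: D = 13, S = 105.
Surplus = 105 − 13 = 92.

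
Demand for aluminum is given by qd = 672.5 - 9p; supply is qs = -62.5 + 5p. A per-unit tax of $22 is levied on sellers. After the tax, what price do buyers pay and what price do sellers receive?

Buyers pay 845/14, sellers receive 537/14

Pre-tax equilibrium: p* = 52.5, q* = 200.
Tax on sellers shifts supply to qs = -62.5 + 5(p − 22) = -172.5 + 5p.
672.5 - 9p = -172.5 + 5p gives buyer price pb = 845/14; sellers receive ps = 845/14 − 22 = 537/14.
New quantity: q = 672.5 − 9(845/14) = 905/7.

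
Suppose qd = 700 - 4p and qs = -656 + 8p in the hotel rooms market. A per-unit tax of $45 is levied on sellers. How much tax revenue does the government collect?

Pre-tax equilibrium: p* = 113, q* = 248.
Tax on sellers shifts supply to qs = -656 + 8(p − 45) = -1016 + 8p.
700 - 4p = -1016 + 8p gives buyer price pb = 143; sellers receive ps = 143 − 45 = 98.
New quantity: q = 700 − 4(143) = 128.
Revenue = 45 × 128 = 5760.

Tax revenue = 5760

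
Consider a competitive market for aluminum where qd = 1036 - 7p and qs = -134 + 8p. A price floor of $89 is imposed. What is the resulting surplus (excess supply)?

Surplus = 165

Equilibrium price would be p* = 78, so the floor at 89 binds.
At p = 89: qd = 413, qs = 578.
Surplus = 578 − 413 = 165.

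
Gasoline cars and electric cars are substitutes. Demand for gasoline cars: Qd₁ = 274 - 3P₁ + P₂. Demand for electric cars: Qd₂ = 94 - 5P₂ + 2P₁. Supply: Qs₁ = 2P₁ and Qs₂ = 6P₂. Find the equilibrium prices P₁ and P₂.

Market 1: 274 - 3P₁ + P₂ = 2P₁ → 5P₁ - P₂ = 274.
Market 2: 11P₂ - 2P₁ = 94.
Eliminating P₂: 11×(1) + 1×(2) gives 53P₁ = 3108, so P₁ = 3108/53.
Back-substitute into (2): P₂ = (94 + 2×3108/53) / 11 = 1018/53.

P₁ = 3108/53, P₂ = 1018/53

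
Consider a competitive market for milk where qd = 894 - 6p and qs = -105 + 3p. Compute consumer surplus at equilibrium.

Consumer surplus = 4332

Equilibrium: 894 - 6p = -105 + 3p gives p* = 111, q* = 228.
Demand choke price (qd = 0): p = 149.
CS = ½(149 − 111)(228) = 4332.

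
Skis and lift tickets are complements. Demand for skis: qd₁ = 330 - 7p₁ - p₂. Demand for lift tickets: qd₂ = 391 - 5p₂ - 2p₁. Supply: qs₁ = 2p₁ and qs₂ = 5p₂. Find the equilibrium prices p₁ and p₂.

Market 1: 330 - 7p₁ - p₂ = 2p₁ → 9p₁ + p₂ = 330.
Market 2: 10p₂ + 2p₁ = 391.
Eliminating p₂: 10×(1) − 1×(2) gives 88p₁ = 2909, so p₁ = 2909/88.
Back-substitute into (2): p₂ = (391 − 2×2909/88) / 10 = 2859/88.

p₁ = 2909/88, p₂ = 2859/88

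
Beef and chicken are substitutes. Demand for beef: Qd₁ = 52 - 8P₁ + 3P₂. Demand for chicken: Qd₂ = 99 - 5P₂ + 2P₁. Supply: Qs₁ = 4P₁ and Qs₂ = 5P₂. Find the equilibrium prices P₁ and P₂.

P₁ = 43/6, P₂ = 34/3

Market 1: 52 - 8P₁ + 3P₂ = 4P₁ → 12P₁ - 3P₂ = 52.
Market 2: 10P₂ - 2P₁ = 99.
Eliminating P₂: 10×(1) + 3×(2) gives 114P₁ = 817, so P₁ = 43/6.
Back-substitute into (2): P₂ = (99 + 2×43/6) / 10 = 34/3.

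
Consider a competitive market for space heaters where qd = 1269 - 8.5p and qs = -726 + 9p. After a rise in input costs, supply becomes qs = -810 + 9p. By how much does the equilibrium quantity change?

Original equilibrium: p* = 114, q* = 300.
New equilibrium: 1269 - 8.5p = -810 + 9p, so 2079 = 17.5p and p' = 118.8; q' = 1269 − 8.5(118.8) = 259.2.
Change in quantity: 259.2 − 300 = -40.8.

Δq = -40.8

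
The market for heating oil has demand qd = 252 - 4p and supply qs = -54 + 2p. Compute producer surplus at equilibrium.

Equilibrium: 252 - 4p = -54 + 2p gives p* = 51, q* = 48.
Supply starts at p = 27 (where qs = 0).
PS = ½(51 − 27)(48) = 576.

Producer surplus = 576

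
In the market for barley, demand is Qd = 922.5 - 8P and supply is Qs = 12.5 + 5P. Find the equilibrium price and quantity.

Set Qd = Qs: 922.5 - 8P = 12.5 + 5P.
910 = 13P, so P* = 70.
Q* = 922.5 − 8(70) = 362.5.

P* = 70, Q* = 362.5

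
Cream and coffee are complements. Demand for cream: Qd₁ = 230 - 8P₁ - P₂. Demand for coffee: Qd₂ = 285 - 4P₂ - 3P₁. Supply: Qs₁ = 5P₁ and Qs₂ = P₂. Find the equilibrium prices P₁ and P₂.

Market 1: 230 - 8P₁ - P₂ = 5P₁ → 13P₁ + P₂ = 230.
Market 2: 5P₂ + 3P₁ = 285.
Eliminating P₂: 5×(1) − 1×(2) gives 62P₁ = 865, so P₁ = 865/62.
Back-substitute into (2): P₂ = (285 − 3×865/62) / 5 = 3015/62.

P₁ = 865/62, P₂ = 3015/62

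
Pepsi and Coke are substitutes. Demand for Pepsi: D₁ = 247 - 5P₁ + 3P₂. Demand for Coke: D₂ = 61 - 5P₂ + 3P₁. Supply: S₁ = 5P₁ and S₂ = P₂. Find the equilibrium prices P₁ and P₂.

Market 1: 247 - 5P₁ + 3P₂ = 5P₁ → 10P₁ - 3P₂ = 247.
Market 2: 6P₂ - 3P₁ = 61.
Eliminating P₂: 6×(1) + 3×(2) gives 51P₁ = 1665, so P₁ = 555/17.
Back-substitute into (2): P₂ = (61 + 3×555/17) / 6 = 1351/51.

P₁ = 555/17, P₂ = 1351/51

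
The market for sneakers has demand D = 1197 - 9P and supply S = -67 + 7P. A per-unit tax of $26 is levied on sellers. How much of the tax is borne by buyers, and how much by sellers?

Buyers bear $11.375, sellers bear $14.625

Pre-tax equilibrium: P* = 79, Q* = 486.
Tax on sellers shifts supply to S = -67 + 7(P − 26) = -249 + 7P.
1197 - 9P = -249 + 7P gives buyer price Pb = 90.375; sellers receive Ps = 90.375 − 26 = 64.375.
New quantity: Q = 1197 − 9(90.375) = 383.625.
Buyer burden = 90.375 − 79 = 11.375; seller burden = 79 − 64.375 = 14.625.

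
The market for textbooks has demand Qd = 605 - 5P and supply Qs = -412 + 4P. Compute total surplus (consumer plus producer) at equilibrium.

Equilibrium: 605 - 5P = -412 + 4P gives P* = 113, Q* = 40.
Demand choke price: P = 121; supply starts at P = 103.
CS = ½(121 − 113)(40) = 160; PS = ½(113 − 103)(40) = 200.

Total surplus = 360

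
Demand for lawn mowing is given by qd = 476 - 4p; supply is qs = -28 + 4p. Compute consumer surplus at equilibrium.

Consumer surplus = 6272

Equilibrium: 476 - 4p = -28 + 4p gives p* = 63, q* = 224.
Demand choke price (qd = 0): p = 119.
CS = ½(119 − 63)(224) = 6272.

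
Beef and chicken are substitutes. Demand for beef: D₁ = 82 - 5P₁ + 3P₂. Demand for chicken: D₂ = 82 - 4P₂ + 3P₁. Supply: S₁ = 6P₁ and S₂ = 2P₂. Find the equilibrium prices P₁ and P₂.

Market 1: 82 - 5P₁ + 3P₂ = 6P₁ → 11P₁ - 3P₂ = 82.
Market 2: 6P₂ - 3P₁ = 82.
Eliminating P₂: 6×(1) + 3×(2) gives 57P₁ = 738, so P₁ = 246/19.
Back-substitute into (2): P₂ = (82 + 3×246/19) / 6 = 1148/57.

P₁ = 246/19, P₂ = 1148/57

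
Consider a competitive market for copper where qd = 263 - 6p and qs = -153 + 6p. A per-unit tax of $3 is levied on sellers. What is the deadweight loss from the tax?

Pre-tax equilibrium: p* = 104/3, q* = 55.
Tax on sellers shifts supply to qs = -153 + 6(p − 3) = -171 + 6p.
263 - 6p = -171 + 6p gives buyer price pb = 217/6; sellers receive ps = 217/6 − 3 = 199/6.
New quantity: q = 263 − 6(217/6) = 46.
DWL = ½ × 3 × (55 − 46) = 13.5.

Deadweight loss = 13.5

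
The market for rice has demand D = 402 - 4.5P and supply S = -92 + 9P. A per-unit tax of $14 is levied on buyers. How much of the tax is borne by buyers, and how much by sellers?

Pre-tax equilibrium: P* = 988/27, Q* = 712/3.
Tax on buyers shifts demand to D = 402 − 4.5(P + 14) = 339 - 4.5P.
339 - 4.5P = -92 + 9P gives seller price Ps = 862/27; buyers pay Pb = 862/27 + 14 = 1240/27.
New quantity: Q = 402 − 4.5(1240/27) = 586/3.
Buyer burden = 1240/27 − 988/27 = 28/3; seller burden = 988/27 − 862/27 = 14/3.

Buyers bear 28/3, sellers bear 14/3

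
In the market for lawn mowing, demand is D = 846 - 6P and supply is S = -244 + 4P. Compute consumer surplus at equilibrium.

Consumer surplus = 3072

Equilibrium: 846 - 6P = -244 + 4P gives P* = 109, Q* = 192.
Demand choke price (D = 0): P = 141.
CS = ½(141 − 109)(192) = 3072.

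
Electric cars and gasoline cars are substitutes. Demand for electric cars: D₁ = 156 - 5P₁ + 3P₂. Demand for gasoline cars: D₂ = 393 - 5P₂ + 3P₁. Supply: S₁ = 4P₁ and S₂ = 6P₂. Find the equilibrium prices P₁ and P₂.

Market 1: 156 - 5P₁ + 3P₂ = 4P₁ → 9P₁ - 3P₂ = 156.
Market 2: 11P₂ - 3P₁ = 393.
Eliminating P₂: 11×(1) + 3×(2) gives 90P₁ = 2895, so P₁ = 193/6.
Back-substitute into (2): P₂ = (393 + 3×193/6) / 11 = 44.5.

P₁ = 193/6, P₂ = 44.5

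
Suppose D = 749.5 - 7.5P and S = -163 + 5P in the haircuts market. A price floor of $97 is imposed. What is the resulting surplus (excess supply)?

Surplus = 300

Equilibrium price would be P* = 73, so the floor at 97 binds.
At P = 97: D = 22, S = 322.
Surplus = 322 − 22 = 300.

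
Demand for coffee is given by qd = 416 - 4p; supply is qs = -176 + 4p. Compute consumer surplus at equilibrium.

Consumer surplus = 1800

Equilibrium: 416 - 4p = -176 + 4p gives p* = 74, q* = 120.
Demand choke price (qd = 0): p = 104.
CS = ½(104 − 74)(120) = 1800.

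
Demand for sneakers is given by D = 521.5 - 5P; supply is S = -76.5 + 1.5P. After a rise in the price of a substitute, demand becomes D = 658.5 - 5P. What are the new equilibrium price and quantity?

P' = 1470/13, Q' = 2421/26

Original equilibrium: P* = 92, Q* = 61.5.
New equilibrium: 658.5 - 5P = -76.5 + 1.5P, so 735 = 6.5P and P' = 1470/13; Q' = 658.5 − 5(1470/13) = 2421/26.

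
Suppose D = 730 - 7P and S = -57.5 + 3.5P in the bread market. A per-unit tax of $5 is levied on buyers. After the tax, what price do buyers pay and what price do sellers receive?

Pre-tax equilibrium: P* = 75, Q* = 205.
Tax on buyers shifts demand to D = 730 − 7(P + 5) = 695 - 7P.
695 - 7P = -57.5 + 3.5P gives seller price Ps = 215/3; buyers pay Pb = 215/3 + 5 = 230/3.
New quantity: Q = 730 − 7(230/3) = 580/3.

Buyers pay 230/3, sellers receive 215/3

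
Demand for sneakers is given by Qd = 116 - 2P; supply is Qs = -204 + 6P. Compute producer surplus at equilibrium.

Producer surplus = 108

Equilibrium: 116 - 2P = -204 + 6P gives P* = 40, Q* = 36.
Supply starts at P = 34 (where Qs = 0).
PS = ½(40 − 34)(36) = 108.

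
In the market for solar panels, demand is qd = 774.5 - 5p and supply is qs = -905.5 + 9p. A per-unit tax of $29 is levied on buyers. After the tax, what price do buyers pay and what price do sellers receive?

Buyers pay 1941/14, sellers receive 1535/14

Pre-tax equilibrium: p* = 120, q* = 174.5.
Tax on buyers shifts demand to qd = 774.5 − 5(p + 29) = 629.5 - 5p.
629.5 - 5p = -905.5 + 9p gives seller price ps = 1535/14; buyers pay pb = 1535/14 + 29 = 1941/14.
New quantity: q = 774.5 − 5(1941/14) = 569/7.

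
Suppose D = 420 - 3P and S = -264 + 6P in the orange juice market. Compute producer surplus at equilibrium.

Producer surplus = 3072

Equilibrium: 420 - 3P = -264 + 6P gives P* = 76, Q* = 192.
Supply starts at P = 44 (where S = 0).
PS = ½(76 − 44)(192) = 3072.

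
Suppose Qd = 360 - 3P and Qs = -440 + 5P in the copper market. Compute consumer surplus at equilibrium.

Consumer surplus = 600

Equilibrium: 360 - 3P = -440 + 5P gives P* = 100, Q* = 60.
Demand choke price (Qd = 0): P = 120.
CS = ½(120 − 100)(60) = 600.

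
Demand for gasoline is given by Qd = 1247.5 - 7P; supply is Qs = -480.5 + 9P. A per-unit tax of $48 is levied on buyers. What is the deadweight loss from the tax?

Pre-tax equilibrium: P* = 108, Q* = 491.5.
Tax on buyers shifts demand to Qd = 1247.5 − 7(P + 48) = 911.5 - 7P.
911.5 - 7P = -480.5 + 9P gives seller price Ps = 87; buyers pay Pb = 87 + 48 = 135.
New quantity: Q = 1247.5 − 7(135) = 302.5.
DWL = ½ × 48 × (491.5 − 302.5) = 4536.

Deadweight loss = 4536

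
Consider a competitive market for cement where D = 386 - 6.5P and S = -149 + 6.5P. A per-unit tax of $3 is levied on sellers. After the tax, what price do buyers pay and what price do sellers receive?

Buyers pay 1109/26, sellers receive 1031/26

Pre-tax equilibrium: P* = 535/13, Q* = 118.5.
Tax on sellers shifts supply to S = -149 + 6.5(P − 3) = -168.5 + 6.5P.
386 - 6.5P = -168.5 + 6.5P gives buyer price Pb = 1109/26; sellers receive Ps = 1109/26 − 3 = 1031/26.
New quantity: Q = 386 − 6.5(1109/26) = 108.75.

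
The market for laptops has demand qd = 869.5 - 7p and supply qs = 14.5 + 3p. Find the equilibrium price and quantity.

p* = 85.5, q* = 271

Set qd = qs: 869.5 - 7p = 14.5 + 3p.
855 = 10p, so p* = 85.5.
q* = 869.5 − 7(85.5) = 271.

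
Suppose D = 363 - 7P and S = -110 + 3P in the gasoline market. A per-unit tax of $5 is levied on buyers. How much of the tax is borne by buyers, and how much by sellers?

Pre-tax equilibrium: P* = 47.3, Q* = 31.9.
Tax on buyers shifts demand to D = 363 − 7(P + 5) = 328 - 7P.
328 - 7P = -110 + 3P gives seller price Ps = 43.8; buyers pay Pb = 43.8 + 5 = 48.8.
New quantity: Q = 363 − 7(48.8) = 21.4.
Buyer burden = 48.8 − 47.3 = 1.5; seller burden = 47.3 − 43.8 = 3.5.

Buyers bear $1.5, sellers bear $3.5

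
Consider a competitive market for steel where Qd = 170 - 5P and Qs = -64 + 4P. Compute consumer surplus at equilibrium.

Consumer surplus = 160

Equilibrium: 170 - 5P = -64 + 4P gives P* = 26, Q* = 40.
Demand choke price (Qd = 0): P = 34.
CS = ½(34 − 26)(40) = 160.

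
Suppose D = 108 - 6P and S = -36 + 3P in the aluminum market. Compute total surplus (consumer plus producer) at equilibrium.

Equilibrium: 108 - 6P = -36 + 3P gives P* = 16, Q* = 12.
Demand choke price: P = 18; supply starts at P = 12.
CS = ½(18 − 16)(12) = 12; PS = ½(16 − 12)(12) = 24.

Total surplus = 36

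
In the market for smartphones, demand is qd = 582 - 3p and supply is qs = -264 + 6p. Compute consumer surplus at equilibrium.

Equilibrium: 582 - 3p = -264 + 6p gives p* = 94, q* = 300.
Demand choke price (qd = 0): p = 194.
CS = ½(194 − 94)(300) = 15000.

Consumer surplus = 15000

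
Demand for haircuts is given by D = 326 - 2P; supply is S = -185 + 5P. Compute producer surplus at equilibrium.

Equilibrium: 326 - 2P = -185 + 5P gives P* = 73, Q* = 180.
Supply starts at P = 37 (where S = 0).
PS = ½(73 − 37)(180) = 3240.

Producer surplus = 3240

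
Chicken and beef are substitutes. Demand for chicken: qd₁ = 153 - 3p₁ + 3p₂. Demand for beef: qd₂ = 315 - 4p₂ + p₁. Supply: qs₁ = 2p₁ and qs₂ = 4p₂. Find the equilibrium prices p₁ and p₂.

Market 1: 153 - 3p₁ + 3p₂ = 2p₁ → 5p₁ - 3p₂ = 153.
Market 2: 8p₂ - p₁ = 315.
Eliminating p₂: 8×(1) + 3×(2) gives 37p₁ = 2169, so p₁ = 2169/37.
Back-substitute into (2): p₂ = (315 + 1×2169/37) / 8 = 1728/37.

p₁ = 2169/37, p₂ = 1728/37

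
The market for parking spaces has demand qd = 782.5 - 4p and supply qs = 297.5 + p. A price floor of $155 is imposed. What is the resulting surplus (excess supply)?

Surplus = 290

Equilibrium price would be p* = 97, so the floor at 155 binds.
At p = 155: qd = 162.5, qs = 452.5.
Surplus = 452.5 − 162.5 = 290.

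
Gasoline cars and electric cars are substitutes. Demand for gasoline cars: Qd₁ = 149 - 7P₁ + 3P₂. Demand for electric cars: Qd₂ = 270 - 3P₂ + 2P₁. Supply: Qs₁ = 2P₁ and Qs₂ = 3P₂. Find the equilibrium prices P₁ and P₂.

Market 1: 149 - 7P₁ + 3P₂ = 2P₁ → 9P₁ - 3P₂ = 149.
Market 2: 6P₂ - 2P₁ = 270.
Eliminating P₂: 6×(1) + 3×(2) gives 48P₁ = 1704, so P₁ = 35.5.
Back-substitute into (2): P₂ = (270 + 2×35.5) / 6 = 341/6.

P₁ = 35.5, P₂ = 341/6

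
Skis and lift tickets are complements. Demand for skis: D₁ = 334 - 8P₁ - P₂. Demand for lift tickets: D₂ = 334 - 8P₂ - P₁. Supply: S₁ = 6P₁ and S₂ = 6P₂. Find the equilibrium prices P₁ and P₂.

Market 1: 334 - 8P₁ - P₂ = 6P₁ → 14P₁ + P₂ = 334.
Market 2: 14P₂ + P₁ = 334.
Eliminating P₂: 14×(1) − 1×(2) gives 195P₁ = 4342, so P₁ = 334/15.
Back-substitute into (2): P₂ = (334 − 1×334/15) / 14 = 334/15.

P₁ = 334/15, P₂ = 334/15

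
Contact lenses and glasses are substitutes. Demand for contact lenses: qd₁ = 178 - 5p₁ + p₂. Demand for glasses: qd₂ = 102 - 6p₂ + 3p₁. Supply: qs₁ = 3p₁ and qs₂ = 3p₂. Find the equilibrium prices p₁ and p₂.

p₁ = 568/23, p₂ = 450/23

Market 1: 178 - 5p₁ + p₂ = 3p₁ → 8p₁ - p₂ = 178.
Market 2: 9p₂ - 3p₁ = 102.
Eliminating p₂: 9×(1) + 1×(2) gives 69p₁ = 1704, so p₁ = 568/23.
Back-substitute into (2): p₂ = (102 + 3×568/23) / 9 = 450/23.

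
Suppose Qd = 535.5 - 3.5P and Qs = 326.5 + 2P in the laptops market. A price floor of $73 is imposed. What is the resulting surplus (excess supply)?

Equilibrium price would be P* = 38, so the floor at 73 binds.
At P = 73: Qd = 280, Qs = 472.5.
Surplus = 472.5 − 280 = 192.5.

Surplus = 192.5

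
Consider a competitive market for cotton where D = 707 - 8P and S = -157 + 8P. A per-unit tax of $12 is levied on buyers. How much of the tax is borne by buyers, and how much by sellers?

Buyers bear $6, sellers bear $6

Pre-tax equilibrium: P* = 54, Q* = 275.
Tax on buyers shifts demand to D = 707 − 8(P + 12) = 611 - 8P.
611 - 8P = -157 + 8P gives seller price Ps = 48; buyers pay Pb = 48 + 12 = 60.
New quantity: Q = 707 − 8(60) = 227.
Buyer burden = 60 − 54 = 6; seller burden = 54 − 48 = 6.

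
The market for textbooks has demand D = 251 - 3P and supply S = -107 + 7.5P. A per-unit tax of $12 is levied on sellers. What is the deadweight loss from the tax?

Deadweight loss = 1080/7

Pre-tax equilibrium: P* = 716/21, Q* = 1041/7.
Tax on sellers shifts supply to S = -107 + 7.5(P − 12) = -197 + 7.5P.
251 - 3P = -197 + 7.5P gives buyer price Pb = 128/3; sellers receive Ps = 128/3 − 12 = 92/3.
New quantity: Q = 251 − 3(128/3) = 123.
DWL = ½ × 12 × (1041/7 − 123) = 1080/7.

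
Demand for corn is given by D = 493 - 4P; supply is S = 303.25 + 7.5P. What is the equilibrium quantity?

Q* = 427

Set D = S: 493 - 4P = 303.25 + 7.5P.
189.75 = 11.5P, so P* = 16.5.
Q* = 493 − 4(16.5) = 427.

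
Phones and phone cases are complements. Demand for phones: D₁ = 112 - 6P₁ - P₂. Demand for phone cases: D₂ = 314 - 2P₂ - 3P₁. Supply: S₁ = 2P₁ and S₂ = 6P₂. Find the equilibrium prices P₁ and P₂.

P₁ = 582/61, P₂ = 2176/61

Market 1: 112 - 6P₁ - P₂ = 2P₁ → 8P₁ + P₂ = 112.
Market 2: 8P₂ + 3P₁ = 314.
Eliminating P₂: 8×(1) − 1×(2) gives 61P₁ = 582, so P₁ = 582/61.
Back-substitute into (2): P₂ = (314 − 3×582/61) / 8 = 2176/61.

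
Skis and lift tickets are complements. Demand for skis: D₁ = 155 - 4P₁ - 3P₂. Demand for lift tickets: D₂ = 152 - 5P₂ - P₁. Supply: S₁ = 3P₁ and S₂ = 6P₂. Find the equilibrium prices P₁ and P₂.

P₁ = 1249/74, P₂ = 909/74

Market 1: 155 - 4P₁ - 3P₂ = 3P₁ → 7P₁ + 3P₂ = 155.
Market 2: 11P₂ + P₁ = 152.
Eliminating P₂: 11×(1) − 3×(2) gives 74P₁ = 1249, so P₁ = 1249/74.
Back-substitute into (2): P₂ = (152 − 1×1249/74) / 11 = 909/74.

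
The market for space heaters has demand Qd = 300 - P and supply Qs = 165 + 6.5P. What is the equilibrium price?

Set Qd = Qs: 300 - P = 165 + 6.5P.
135 = 7.5P, so P* = 18.
Q* = 300 − 1(18) = 282.

P* = 18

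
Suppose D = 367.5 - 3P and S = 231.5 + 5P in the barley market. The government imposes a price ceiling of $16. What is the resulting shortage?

Shortage = 8

Equilibrium price would be P* = 17, so the ceiling at 16 binds.
At P = 16: D = 367.5 − 3(16) = 319.5, S = 231.5 + 5(16) = 311.5.
Shortage = 319.5 − 311.5 = 8.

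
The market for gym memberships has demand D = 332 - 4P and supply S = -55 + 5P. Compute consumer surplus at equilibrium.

Equilibrium: 332 - 4P = -55 + 5P gives P* = 43, Q* = 160.
Demand choke price (D = 0): P = 83.
CS = ½(83 − 43)(160) = 3200.

Consumer surplus = 3200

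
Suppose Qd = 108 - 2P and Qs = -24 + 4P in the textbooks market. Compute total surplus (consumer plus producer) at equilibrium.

Total surplus = 1536

Equilibrium: 108 - 2P = -24 + 4P gives P* = 22, Q* = 64.
Demand choke price: P = 54; supply starts at P = 6.
CS = ½(54 − 22)(64) = 1024; PS = ½(22 − 6)(64) = 512.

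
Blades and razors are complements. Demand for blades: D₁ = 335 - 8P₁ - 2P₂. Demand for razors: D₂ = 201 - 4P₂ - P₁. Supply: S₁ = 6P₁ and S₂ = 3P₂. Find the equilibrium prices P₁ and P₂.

P₁ = 1943/96, P₂ = 2479/96

Market 1: 335 - 8P₁ - 2P₂ = 6P₁ → 14P₁ + 2P₂ = 335.
Market 2: 7P₂ + P₁ = 201.
Eliminating P₂: 7×(1) − 2×(2) gives 96P₁ = 1943, so P₁ = 1943/96.
Back-substitute into (2): P₂ = (201 − 1×1943/96) / 7 = 2479/96.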